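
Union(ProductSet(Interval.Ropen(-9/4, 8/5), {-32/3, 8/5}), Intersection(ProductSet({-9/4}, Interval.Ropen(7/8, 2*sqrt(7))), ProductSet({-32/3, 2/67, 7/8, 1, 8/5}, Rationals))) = ProductSet(Interval.Ropen(-9/4, 8/5), {-32/3, 8/5})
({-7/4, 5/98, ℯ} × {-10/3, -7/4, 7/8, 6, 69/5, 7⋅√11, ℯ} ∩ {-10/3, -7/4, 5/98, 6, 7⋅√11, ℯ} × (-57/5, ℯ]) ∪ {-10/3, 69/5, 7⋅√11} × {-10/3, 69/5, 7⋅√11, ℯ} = ({-7/4, 5/98, ℯ} × {-10/3, -7/4, 7/8, ℯ}) ∪ ({-10/3, 69/5, 7⋅√11} × {-10/3, 69/5, 7⋅√11, ℯ})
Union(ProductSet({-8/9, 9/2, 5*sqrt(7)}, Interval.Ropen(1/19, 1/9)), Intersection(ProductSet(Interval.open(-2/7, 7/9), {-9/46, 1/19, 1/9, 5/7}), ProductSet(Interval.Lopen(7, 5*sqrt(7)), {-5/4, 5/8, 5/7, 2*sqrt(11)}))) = ProductSet({-8/9, 9/2, 5*sqrt(7)}, Interval.Ropen(1/19, 1/9))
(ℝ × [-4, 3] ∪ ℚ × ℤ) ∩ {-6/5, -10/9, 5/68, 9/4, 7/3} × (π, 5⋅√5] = {-6/5, -10/9, 5/68, 9/4, 7/3} × {4, 5, …, 11}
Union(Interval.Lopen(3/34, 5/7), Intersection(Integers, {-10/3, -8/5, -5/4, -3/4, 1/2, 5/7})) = Interval.Lopen(3/34, 5/7)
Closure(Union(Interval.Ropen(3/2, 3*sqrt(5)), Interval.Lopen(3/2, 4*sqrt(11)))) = Interval(3/2, 4*sqrt(11))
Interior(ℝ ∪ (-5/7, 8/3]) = (-∞, ∞)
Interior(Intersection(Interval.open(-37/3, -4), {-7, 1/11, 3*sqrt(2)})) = EmptySet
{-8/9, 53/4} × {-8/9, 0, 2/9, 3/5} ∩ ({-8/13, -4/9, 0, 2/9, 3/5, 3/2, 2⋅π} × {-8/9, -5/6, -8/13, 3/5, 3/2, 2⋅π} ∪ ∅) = ∅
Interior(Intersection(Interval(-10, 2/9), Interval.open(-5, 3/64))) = Interval.open(-5, 3/64)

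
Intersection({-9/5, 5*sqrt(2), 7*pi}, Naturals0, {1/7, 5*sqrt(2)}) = EmptySet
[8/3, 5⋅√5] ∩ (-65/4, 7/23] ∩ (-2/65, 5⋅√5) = ∅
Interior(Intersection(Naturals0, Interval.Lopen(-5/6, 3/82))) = EmptySet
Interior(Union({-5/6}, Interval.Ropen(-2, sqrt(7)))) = Interval.open(-2, sqrt(7))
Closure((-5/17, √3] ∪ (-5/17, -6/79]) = [-5/17, √3]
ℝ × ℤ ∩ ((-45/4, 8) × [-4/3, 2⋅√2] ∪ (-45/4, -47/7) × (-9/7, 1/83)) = (-45/4, 8) × {-1, 0, 1, 2}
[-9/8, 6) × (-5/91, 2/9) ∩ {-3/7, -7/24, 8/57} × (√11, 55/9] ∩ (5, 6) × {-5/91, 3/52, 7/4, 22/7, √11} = ∅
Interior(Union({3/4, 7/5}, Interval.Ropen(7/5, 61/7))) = Interval.open(7/5, 61/7)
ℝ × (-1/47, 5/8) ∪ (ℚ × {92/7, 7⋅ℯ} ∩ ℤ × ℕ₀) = ℝ × (-1/47, 5/8)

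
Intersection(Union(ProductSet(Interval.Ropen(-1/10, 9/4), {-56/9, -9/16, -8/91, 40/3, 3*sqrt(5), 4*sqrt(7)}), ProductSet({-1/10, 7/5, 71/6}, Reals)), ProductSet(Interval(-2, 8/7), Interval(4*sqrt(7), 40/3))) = Union(ProductSet({-1/10}, Interval(4*sqrt(7), 40/3)), ProductSet(Interval(-1/10, 8/7), {40/3, 4*sqrt(7)}))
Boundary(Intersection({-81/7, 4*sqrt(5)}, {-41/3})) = EmptySet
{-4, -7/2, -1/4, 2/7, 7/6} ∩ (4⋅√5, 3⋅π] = ∅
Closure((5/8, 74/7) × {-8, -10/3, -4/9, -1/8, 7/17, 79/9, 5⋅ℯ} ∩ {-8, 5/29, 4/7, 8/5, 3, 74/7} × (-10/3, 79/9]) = {8/5, 3} × {-4/9, -1/8, 7/17, 79/9}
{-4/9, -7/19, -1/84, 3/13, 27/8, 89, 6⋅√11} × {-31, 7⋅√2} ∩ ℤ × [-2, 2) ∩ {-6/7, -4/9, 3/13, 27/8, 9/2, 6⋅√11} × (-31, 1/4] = ∅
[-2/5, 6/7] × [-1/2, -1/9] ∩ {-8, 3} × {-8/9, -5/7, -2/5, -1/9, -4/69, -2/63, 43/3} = ∅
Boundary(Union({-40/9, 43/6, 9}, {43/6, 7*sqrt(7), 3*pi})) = {-40/9, 43/6, 9, 7*sqrt(7), 3*pi}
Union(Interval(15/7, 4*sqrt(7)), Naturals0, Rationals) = Union(Interval(15/7, 4*sqrt(7)), Rationals)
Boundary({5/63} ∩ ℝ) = {5/63}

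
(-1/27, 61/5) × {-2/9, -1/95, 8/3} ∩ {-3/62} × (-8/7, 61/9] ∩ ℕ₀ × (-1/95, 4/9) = ∅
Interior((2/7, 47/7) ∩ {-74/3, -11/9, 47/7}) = ∅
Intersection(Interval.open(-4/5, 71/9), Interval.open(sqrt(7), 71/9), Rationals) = Intersection(Interval.open(sqrt(7), 71/9), Rationals)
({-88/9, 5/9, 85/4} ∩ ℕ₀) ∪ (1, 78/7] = (1, 78/7]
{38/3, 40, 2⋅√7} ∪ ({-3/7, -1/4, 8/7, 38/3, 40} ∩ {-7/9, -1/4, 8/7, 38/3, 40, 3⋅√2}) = {-1/4, 8/7, 38/3, 40, 2⋅√7}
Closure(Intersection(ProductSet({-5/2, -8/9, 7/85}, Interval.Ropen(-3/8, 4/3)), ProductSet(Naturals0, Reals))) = EmptySet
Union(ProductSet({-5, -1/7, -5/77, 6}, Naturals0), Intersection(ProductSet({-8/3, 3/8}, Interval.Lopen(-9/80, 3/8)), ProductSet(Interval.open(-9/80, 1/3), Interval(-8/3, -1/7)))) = ProductSet({-5, -1/7, -5/77, 6}, Naturals0)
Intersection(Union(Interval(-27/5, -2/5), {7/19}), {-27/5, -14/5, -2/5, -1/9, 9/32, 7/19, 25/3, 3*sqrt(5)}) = {-27/5, -14/5, -2/5, 7/19}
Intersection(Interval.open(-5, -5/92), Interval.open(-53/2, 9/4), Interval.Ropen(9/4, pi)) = EmptySet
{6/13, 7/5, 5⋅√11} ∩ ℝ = {6/13, 7/5, 5⋅√11}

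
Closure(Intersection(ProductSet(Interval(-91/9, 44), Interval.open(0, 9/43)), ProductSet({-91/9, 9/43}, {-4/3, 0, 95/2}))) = EmptySet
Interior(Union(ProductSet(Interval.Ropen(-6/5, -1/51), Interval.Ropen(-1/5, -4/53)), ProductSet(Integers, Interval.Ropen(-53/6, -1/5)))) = ProductSet(Union(Complement(Interval.open(-6/5, -1/51), Integers), Interval.open(-6/5, -1/51)), Interval.open(-1/5, -4/53))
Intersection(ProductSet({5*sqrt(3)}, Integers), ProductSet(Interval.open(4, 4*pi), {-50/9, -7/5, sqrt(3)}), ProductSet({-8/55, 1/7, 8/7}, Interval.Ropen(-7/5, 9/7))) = EmptySet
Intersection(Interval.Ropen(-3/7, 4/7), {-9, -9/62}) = {-9/62}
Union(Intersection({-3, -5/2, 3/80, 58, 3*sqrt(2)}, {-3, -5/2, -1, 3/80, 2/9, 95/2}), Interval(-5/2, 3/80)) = Union({-3}, Interval(-5/2, 3/80))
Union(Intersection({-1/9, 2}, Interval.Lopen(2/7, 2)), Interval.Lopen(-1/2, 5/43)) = Union({2}, Interval.Lopen(-1/2, 5/43))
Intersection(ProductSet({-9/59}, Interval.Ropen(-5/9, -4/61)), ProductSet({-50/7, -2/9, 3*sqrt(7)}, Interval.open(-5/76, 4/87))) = EmptySet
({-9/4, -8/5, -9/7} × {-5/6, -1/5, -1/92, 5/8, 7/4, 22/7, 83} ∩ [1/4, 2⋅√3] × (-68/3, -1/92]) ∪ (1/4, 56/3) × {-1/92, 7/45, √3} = (1/4, 56/3) × {-1/92, 7/45, √3}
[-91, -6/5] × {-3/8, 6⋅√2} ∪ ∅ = [-91, -6/5] × {-3/8, 6⋅√2}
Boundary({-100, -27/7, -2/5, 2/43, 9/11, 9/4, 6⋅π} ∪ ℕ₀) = {-100, -27/7, -2/5, 2/43, 9/11, 9/4, 6⋅π} ∪ ℕ₀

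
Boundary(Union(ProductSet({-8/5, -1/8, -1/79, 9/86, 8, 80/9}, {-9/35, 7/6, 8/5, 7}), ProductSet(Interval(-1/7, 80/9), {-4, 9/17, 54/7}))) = Union(ProductSet({-8/5, -1/8, -1/79, 9/86, 8, 80/9}, {-9/35, 7/6, 8/5, 7}), ProductSet(Interval(-1/7, 80/9), {-4, 9/17, 54/7}))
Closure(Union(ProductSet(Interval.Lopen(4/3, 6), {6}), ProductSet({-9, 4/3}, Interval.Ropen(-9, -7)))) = Union(ProductSet({-9, 4/3}, Interval(-9, -7)), ProductSet(Interval(4/3, 6), {6}))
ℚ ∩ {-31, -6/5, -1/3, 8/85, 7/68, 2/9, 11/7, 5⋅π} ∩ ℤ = {-31}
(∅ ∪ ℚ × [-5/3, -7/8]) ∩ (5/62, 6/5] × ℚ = (ℚ ∩ (5/62, 6/5]) × (ℚ ∩ [-5/3, -7/8])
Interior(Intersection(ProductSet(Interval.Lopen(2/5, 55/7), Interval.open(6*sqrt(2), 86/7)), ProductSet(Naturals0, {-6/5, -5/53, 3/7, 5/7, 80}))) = EmptySet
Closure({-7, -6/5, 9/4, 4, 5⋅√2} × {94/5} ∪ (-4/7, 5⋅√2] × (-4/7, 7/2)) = ({-4/7, 5⋅√2} × [-4/7, 7/2]) ∪ ({-7, -6/5, 9/4, 4, 5⋅√2} × {94/5}) ∪ ([-4/7, 5⋅√2] × {-4/7, 7/2}) ∪ ((-4/7, 5⋅√2] × (-4/7, 7/2))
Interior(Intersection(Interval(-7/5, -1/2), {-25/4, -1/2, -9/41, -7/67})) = EmptySet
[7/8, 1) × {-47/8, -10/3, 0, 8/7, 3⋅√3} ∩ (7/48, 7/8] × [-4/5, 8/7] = {7/8} × {0, 8/7}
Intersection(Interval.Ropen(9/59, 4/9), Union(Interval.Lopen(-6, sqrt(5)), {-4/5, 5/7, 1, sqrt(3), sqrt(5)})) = Interval.Ropen(9/59, 4/9)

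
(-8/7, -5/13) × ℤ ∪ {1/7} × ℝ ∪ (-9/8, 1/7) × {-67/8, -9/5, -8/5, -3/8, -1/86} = ({1/7} × ℝ) ∪ ((-8/7, -5/13) × ℤ) ∪ ((-9/8, 1/7) × {-67/8, -9/5, -8/5, -3/8, -1/86})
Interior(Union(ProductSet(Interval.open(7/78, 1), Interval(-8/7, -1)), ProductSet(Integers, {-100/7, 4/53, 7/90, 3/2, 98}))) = ProductSet(Union(Complement(Interval.open(7/78, 1), Integers), Interval.open(7/78, 1)), Interval.open(-8/7, -1))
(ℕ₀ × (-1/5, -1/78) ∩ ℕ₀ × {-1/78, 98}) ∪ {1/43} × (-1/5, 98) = {1/43} × (-1/5, 98)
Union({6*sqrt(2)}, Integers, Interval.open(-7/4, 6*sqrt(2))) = Union(Integers, Interval.Lopen(-7/4, 6*sqrt(2)))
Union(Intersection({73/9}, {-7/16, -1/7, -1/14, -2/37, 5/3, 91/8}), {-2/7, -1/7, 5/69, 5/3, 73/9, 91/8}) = {-2/7, -1/7, 5/69, 5/3, 73/9, 91/8}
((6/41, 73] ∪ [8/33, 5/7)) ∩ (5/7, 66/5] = (5/7, 66/5]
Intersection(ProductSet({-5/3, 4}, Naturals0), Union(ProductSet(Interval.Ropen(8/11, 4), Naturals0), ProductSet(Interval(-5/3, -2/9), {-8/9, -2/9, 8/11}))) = EmptySet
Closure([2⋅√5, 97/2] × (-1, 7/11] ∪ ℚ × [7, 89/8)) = (ℝ × [7, 89/8]) ∪ ([2⋅√5, 97/2] × [-1, 7/11])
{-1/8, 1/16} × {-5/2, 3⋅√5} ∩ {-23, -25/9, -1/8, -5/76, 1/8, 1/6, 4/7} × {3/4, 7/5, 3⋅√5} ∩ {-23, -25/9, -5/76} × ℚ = ∅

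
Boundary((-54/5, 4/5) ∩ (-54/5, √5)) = {-54/5, 4/5}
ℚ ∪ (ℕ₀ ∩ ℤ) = ℚ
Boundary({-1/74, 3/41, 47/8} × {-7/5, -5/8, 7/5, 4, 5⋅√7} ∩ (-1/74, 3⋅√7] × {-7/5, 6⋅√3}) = {3/41, 47/8} × {-7/5}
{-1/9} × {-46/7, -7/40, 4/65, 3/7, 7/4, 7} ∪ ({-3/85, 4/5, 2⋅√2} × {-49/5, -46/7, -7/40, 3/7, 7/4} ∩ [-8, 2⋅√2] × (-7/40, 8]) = ({-1/9} × {-46/7, -7/40, 4/65, 3/7, 7/4, 7}) ∪ ({-3/85, 4/5, 2⋅√2} × {3/7, 7/4})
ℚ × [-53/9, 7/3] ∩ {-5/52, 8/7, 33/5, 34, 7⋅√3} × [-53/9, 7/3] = {-5/52, 8/7, 33/5, 34} × [-53/9, 7/3]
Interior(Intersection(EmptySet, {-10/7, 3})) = EmptySet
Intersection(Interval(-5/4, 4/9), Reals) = Interval(-5/4, 4/9)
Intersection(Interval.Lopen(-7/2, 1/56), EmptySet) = EmptySet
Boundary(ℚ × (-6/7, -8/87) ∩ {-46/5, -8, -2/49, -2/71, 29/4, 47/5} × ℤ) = ∅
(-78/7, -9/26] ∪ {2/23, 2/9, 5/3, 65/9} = (-78/7, -9/26] ∪ {2/23, 2/9, 5/3, 65/9}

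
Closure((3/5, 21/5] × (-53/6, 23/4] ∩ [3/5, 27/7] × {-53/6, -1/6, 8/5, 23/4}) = [3/5, 27/7] × {-1/6, 8/5, 23/4}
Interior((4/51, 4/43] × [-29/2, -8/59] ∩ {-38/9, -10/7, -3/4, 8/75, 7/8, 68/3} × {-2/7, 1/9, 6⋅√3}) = ∅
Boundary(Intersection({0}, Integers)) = {0}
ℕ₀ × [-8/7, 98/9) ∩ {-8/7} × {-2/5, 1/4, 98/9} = ∅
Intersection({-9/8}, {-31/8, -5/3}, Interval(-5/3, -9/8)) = EmptySet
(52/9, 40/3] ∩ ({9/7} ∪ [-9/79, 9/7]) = ∅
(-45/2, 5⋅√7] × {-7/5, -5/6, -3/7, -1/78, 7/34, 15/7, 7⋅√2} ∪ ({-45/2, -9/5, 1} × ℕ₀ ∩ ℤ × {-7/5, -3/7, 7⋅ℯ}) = (-45/2, 5⋅√7] × {-7/5, -5/6, -3/7, -1/78, 7/34, 15/7, 7⋅√2}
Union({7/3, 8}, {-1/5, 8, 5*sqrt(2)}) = {-1/5, 7/3, 8, 5*sqrt(2)}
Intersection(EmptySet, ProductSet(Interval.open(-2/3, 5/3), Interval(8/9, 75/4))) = EmptySet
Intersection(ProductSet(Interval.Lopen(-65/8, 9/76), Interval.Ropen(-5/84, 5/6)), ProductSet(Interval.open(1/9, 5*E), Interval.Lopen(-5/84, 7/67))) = ProductSet(Interval.Lopen(1/9, 9/76), Interval.Lopen(-5/84, 7/67))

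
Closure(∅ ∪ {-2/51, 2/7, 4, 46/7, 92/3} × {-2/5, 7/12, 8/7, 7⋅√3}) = {-2/51, 2/7, 4, 46/7, 92/3} × {-2/5, 7/12, 8/7, 7⋅√3}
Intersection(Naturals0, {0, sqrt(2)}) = {0}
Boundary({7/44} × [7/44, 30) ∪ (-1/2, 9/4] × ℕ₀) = ([-1/2, 9/4] × ℕ₀) ∪ ({7/44} × [7/44, 30])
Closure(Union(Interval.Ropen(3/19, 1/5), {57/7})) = Union({57/7}, Interval(3/19, 1/5))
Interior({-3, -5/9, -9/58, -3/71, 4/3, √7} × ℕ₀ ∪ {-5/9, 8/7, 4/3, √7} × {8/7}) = ∅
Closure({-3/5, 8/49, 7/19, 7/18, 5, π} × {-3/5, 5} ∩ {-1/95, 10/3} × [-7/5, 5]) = ∅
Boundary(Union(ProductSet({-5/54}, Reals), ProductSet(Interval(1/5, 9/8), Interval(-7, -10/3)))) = Union(ProductSet({-5/54}, Reals), ProductSet({1/5, 9/8}, Interval(-7, -10/3)), ProductSet(Interval(1/5, 9/8), {-7, -10/3}))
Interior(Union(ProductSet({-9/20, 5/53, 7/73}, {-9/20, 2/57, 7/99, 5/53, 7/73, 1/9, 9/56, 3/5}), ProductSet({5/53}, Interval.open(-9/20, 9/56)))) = EmptySet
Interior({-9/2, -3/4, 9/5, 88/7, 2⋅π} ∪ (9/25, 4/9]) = (9/25, 4/9)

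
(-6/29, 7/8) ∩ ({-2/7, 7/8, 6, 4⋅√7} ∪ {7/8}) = ∅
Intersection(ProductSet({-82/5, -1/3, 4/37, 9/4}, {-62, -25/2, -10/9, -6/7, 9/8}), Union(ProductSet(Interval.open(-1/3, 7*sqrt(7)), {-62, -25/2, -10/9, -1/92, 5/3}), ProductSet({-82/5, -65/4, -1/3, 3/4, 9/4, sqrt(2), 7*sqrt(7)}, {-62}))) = Union(ProductSet({4/37, 9/4}, {-62, -25/2, -10/9}), ProductSet({-82/5, -1/3, 9/4}, {-62}))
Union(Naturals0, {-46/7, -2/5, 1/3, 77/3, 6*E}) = Union({-46/7, -2/5, 1/3, 77/3, 6*E}, Naturals0)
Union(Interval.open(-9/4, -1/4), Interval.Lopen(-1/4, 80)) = Union(Interval.open(-9/4, -1/4), Interval.Lopen(-1/4, 80))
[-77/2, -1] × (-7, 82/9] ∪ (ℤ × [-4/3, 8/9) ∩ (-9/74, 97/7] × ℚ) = ([-77/2, -1] × (-7, 82/9]) ∪ ({0, 1, …, 13} × (ℚ ∩ [-4/3, 8/9)))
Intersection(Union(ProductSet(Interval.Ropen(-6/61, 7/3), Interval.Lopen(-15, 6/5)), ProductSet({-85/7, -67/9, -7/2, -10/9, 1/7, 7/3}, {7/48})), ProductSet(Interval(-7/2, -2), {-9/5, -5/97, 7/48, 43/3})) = ProductSet({-7/2}, {7/48})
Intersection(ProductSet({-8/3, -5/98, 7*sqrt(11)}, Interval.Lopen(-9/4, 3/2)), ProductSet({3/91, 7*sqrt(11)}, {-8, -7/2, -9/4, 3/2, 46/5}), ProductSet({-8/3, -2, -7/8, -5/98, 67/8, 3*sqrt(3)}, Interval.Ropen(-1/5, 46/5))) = EmptySet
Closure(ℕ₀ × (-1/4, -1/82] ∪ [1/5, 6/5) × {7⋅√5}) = (ℕ₀ × [-1/4, -1/82]) ∪ ([1/5, 6/5] × {7⋅√5})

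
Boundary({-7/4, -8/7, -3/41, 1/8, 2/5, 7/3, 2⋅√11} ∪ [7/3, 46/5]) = {-7/4, -8/7, -3/41, 1/8, 2/5, 7/3, 46/5}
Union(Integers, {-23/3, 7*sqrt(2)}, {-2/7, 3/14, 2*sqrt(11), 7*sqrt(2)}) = Union({-23/3, -2/7, 3/14, 2*sqrt(11), 7*sqrt(2)}, Integers)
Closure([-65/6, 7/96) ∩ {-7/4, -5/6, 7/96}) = {-7/4, -5/6}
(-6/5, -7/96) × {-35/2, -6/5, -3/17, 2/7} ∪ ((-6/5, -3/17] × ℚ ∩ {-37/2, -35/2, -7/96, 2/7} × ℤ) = (-6/5, -7/96) × {-35/2, -6/5, -3/17, 2/7}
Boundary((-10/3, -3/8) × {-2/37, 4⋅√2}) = [-10/3, -3/8] × {-2/37, 4⋅√2}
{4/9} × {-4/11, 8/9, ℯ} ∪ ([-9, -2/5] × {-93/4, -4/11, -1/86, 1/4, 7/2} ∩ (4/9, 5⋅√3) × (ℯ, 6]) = {4/9} × {-4/11, 8/9, ℯ}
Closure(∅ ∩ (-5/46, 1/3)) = ∅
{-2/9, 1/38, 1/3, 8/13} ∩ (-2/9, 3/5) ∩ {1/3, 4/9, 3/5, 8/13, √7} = {1/3}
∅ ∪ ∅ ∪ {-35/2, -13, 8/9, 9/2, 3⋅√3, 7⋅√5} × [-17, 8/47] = {-35/2, -13, 8/9, 9/2, 3⋅√3, 7⋅√5} × [-17, 8/47]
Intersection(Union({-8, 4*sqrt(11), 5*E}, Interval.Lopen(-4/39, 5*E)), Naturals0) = Range(0, 14, 1)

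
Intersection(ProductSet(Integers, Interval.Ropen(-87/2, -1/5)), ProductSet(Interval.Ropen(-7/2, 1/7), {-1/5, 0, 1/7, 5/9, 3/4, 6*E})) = EmptySet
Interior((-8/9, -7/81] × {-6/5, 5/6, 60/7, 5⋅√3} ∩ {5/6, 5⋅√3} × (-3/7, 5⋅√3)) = ∅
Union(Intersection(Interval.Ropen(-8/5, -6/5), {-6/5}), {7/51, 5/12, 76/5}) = {7/51, 5/12, 76/5}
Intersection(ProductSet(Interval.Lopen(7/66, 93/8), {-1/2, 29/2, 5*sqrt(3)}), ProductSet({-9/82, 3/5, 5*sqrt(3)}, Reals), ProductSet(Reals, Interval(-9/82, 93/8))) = ProductSet({3/5, 5*sqrt(3)}, {5*sqrt(3)})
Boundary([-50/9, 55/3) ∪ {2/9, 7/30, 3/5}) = {-50/9, 55/3}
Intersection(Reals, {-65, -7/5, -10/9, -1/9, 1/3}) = {-65, -7/5, -10/9, -1/9, 1/3}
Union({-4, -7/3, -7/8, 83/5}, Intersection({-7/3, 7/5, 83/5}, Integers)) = {-4, -7/3, -7/8, 83/5}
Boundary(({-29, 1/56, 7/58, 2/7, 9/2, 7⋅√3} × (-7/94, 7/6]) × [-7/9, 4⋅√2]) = ({-29, 1/56, 7/58, 2/7, 9/2, 7⋅√3} × [-7/94, 7/6]) × [-7/9, 4⋅√2]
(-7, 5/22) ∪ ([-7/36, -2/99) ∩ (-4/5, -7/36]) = (-7, 5/22)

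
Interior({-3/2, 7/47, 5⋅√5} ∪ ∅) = ∅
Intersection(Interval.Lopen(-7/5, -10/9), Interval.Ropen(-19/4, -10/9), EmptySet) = EmptySet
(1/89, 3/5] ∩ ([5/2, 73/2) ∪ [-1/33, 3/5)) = (1/89, 3/5)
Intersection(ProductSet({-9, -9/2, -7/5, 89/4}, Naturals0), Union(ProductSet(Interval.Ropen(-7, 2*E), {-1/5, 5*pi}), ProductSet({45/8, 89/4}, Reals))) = ProductSet({89/4}, Naturals0)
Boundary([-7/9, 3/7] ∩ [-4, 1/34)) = {-7/9, 1/34}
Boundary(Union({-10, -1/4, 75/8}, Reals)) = EmptySet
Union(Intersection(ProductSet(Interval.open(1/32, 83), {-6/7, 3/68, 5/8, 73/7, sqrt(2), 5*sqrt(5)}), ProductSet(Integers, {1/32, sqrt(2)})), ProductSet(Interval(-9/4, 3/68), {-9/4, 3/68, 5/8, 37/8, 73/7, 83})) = Union(ProductSet(Interval(-9/4, 3/68), {-9/4, 3/68, 5/8, 37/8, 73/7, 83}), ProductSet(Range(1, 83, 1), {sqrt(2)}))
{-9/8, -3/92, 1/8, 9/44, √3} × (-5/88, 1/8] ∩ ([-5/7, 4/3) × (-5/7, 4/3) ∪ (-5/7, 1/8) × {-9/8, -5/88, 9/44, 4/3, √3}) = {-3/92, 1/8, 9/44} × (-5/88, 1/8]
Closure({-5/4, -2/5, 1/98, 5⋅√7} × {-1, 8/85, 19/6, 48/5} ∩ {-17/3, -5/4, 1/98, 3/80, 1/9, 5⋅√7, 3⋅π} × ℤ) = {-5/4, 1/98, 5⋅√7} × {-1}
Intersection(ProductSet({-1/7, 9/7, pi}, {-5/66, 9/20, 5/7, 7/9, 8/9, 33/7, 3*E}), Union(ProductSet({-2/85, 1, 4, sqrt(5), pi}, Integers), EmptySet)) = EmptySet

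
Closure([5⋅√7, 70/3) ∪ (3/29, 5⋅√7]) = [3/29, 70/3]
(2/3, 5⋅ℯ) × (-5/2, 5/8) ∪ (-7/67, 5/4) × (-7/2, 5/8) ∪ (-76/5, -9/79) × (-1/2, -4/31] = ((-76/5, -9/79) × (-1/2, -4/31]) ∪ ((-7/67, 5/4) × (-7/2, 5/8)) ∪ ((2/3, 5⋅ℯ) × (-5/2, 5/8))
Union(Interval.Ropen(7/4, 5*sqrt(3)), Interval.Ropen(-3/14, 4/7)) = Union(Interval.Ropen(-3/14, 4/7), Interval.Ropen(7/4, 5*sqrt(3)))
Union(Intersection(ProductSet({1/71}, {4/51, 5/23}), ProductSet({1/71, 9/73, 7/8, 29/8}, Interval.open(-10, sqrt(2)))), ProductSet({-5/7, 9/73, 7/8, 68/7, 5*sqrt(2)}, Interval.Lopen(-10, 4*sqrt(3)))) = Union(ProductSet({1/71}, {4/51, 5/23}), ProductSet({-5/7, 9/73, 7/8, 68/7, 5*sqrt(2)}, Interval.Lopen(-10, 4*sqrt(3))))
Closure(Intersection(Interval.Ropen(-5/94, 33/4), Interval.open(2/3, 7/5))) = Interval(2/3, 7/5)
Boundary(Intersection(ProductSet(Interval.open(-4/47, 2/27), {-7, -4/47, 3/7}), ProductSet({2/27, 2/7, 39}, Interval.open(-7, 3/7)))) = EmptySet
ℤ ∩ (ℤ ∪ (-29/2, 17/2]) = ℤ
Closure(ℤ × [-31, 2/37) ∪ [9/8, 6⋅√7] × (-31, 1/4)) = (ℤ × [-31, 2/37)) ∪ ([9/8, 6⋅√7] × [-31, 1/4]) ∪ (ℤ \ (9/8, 6⋅√7) × [-31, 2/37])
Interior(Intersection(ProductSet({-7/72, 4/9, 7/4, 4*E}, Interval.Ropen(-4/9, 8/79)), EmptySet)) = EmptySet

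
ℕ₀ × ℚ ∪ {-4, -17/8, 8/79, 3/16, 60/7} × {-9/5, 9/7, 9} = (ℕ₀ × ℚ) ∪ ({-4, -17/8, 8/79, 3/16, 60/7} × {-9/5, 9/7, 9})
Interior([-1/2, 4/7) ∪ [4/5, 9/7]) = (-1/2, 4/7) ∪ (4/5, 9/7)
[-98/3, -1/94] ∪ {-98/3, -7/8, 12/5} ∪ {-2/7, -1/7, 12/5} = [-98/3, -1/94] ∪ {12/5}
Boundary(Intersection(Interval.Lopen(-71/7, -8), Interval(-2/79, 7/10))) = EmptySet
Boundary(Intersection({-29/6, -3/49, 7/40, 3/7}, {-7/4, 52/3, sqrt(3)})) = EmptySet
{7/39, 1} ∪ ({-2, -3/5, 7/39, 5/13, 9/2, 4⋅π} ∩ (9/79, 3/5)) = {7/39, 5/13, 1}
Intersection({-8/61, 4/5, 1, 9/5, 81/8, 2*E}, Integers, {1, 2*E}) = {1}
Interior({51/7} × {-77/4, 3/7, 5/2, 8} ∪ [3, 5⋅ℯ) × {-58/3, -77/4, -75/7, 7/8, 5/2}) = ∅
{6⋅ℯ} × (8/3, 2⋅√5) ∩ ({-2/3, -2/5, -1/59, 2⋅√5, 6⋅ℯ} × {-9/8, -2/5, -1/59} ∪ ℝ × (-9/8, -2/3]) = ∅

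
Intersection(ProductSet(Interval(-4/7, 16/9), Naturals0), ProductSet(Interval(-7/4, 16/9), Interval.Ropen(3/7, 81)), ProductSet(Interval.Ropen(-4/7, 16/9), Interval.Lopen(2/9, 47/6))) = ProductSet(Interval.Ropen(-4/7, 16/9), Range(1, 8, 1))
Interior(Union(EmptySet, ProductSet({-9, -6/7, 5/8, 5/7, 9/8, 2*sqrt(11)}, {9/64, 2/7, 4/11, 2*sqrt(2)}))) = EmptySet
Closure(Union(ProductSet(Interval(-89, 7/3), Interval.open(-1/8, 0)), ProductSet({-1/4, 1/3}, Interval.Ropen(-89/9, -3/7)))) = Union(ProductSet({-1/4, 1/3}, Interval(-89/9, -3/7)), ProductSet(Interval(-89, 7/3), Interval(-1/8, 0)))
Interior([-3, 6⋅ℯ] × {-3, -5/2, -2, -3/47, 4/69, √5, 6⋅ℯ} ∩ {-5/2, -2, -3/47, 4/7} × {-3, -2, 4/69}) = ∅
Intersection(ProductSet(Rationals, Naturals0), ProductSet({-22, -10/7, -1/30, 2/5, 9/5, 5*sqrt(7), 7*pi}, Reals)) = ProductSet({-22, -10/7, -1/30, 2/5, 9/5}, Naturals0)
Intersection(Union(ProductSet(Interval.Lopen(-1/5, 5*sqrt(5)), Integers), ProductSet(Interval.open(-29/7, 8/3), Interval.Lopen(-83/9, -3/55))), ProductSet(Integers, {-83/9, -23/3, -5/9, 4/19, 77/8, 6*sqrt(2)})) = ProductSet(Range(-4, 3, 1), {-23/3, -5/9})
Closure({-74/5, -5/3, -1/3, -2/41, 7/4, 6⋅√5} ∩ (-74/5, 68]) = {-5/3, -1/3, -2/41, 7/4, 6⋅√5}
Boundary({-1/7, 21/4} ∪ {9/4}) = {-1/7, 9/4, 21/4}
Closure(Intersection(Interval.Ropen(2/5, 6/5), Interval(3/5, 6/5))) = Interval(3/5, 6/5)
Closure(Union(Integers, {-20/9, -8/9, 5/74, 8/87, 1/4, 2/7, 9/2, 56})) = Union({-20/9, -8/9, 5/74, 8/87, 1/4, 2/7, 9/2}, Integers)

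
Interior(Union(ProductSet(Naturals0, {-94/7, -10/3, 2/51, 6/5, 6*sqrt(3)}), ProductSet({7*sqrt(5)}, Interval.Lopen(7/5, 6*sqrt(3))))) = EmptySet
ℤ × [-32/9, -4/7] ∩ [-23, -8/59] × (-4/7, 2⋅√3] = ∅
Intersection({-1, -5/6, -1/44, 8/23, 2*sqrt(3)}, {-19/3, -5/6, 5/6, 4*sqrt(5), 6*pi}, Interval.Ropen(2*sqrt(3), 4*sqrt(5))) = EmptySet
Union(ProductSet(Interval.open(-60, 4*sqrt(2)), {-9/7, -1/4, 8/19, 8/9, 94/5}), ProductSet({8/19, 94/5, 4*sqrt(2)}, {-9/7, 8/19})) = Union(ProductSet({8/19, 94/5, 4*sqrt(2)}, {-9/7, 8/19}), ProductSet(Interval.open(-60, 4*sqrt(2)), {-9/7, -1/4, 8/19, 8/9, 94/5}))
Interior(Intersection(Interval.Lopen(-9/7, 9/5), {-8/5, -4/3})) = EmptySet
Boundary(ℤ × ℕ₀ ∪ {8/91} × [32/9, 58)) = (ℤ × ℕ₀) ∪ ({8/91} × [32/9, 58])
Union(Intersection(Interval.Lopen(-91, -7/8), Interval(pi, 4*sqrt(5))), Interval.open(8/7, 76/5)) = Interval.open(8/7, 76/5)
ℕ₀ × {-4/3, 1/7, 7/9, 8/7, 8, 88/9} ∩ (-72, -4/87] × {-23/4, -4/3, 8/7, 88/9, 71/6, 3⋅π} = ∅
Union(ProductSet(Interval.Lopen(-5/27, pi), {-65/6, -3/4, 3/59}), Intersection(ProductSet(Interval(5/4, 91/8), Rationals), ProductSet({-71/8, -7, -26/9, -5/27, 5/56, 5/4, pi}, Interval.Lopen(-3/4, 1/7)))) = Union(ProductSet({5/4, pi}, Intersection(Interval.Lopen(-3/4, 1/7), Rationals)), ProductSet(Interval.Lopen(-5/27, pi), {-65/6, -3/4, 3/59}))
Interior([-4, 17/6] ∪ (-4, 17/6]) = (-4, 17/6)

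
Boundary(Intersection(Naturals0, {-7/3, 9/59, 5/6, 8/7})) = EmptySet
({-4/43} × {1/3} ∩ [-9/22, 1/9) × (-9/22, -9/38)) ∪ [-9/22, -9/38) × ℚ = [-9/22, -9/38) × ℚ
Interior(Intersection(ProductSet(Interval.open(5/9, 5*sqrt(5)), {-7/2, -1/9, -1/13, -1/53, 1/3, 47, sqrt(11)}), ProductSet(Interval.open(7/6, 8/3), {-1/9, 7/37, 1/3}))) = EmptySet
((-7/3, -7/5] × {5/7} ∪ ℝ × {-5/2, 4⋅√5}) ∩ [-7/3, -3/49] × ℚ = ((-7/3, -7/5] × {5/7}) ∪ ([-7/3, -3/49] × {-5/2})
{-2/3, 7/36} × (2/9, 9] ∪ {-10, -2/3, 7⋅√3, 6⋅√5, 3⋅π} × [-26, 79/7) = ({-2/3, 7/36} × (2/9, 9]) ∪ ({-10, -2/3, 7⋅√3, 6⋅√5, 3⋅π} × [-26, 79/7))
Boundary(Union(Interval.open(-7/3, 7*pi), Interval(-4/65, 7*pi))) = {-7/3, 7*pi}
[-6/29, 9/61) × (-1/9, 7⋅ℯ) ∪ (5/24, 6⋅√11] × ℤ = ((5/24, 6⋅√11] × ℤ) ∪ ([-6/29, 9/61) × (-1/9, 7⋅ℯ))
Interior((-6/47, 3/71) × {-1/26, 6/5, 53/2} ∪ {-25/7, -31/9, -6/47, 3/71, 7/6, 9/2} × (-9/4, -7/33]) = ∅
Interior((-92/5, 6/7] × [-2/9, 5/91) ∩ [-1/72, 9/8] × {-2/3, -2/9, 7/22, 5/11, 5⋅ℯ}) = ∅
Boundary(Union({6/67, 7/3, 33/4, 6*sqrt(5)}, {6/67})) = {6/67, 7/3, 33/4, 6*sqrt(5)}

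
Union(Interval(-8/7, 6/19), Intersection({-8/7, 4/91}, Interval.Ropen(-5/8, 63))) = Interval(-8/7, 6/19)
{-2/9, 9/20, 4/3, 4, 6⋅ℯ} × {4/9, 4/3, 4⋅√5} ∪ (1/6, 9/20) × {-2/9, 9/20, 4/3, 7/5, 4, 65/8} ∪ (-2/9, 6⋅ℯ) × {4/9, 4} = ((-2/9, 6⋅ℯ) × {4/9, 4}) ∪ ((1/6, 9/20) × {-2/9, 9/20, 4/3, 7/5, 4, 65/8}) ∪ ({-2/9, 9/20, 4/3, 4, 6⋅ℯ} × {4/9, 4/3, 4⋅√5})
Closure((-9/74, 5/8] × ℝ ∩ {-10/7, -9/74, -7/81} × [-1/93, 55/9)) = {-7/81} × [-1/93, 55/9]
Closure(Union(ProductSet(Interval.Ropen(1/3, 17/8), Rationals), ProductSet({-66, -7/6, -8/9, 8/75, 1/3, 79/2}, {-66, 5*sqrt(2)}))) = Union(ProductSet({-66, -7/6, -8/9, 8/75, 1/3, 79/2}, {-66, 5*sqrt(2)}), ProductSet(Interval(1/3, 17/8), Reals))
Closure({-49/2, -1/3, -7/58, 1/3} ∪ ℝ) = ℝ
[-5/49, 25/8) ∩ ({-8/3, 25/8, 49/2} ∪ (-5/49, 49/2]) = (-5/49, 25/8)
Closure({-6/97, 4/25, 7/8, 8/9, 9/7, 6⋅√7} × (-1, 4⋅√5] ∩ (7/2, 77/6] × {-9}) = ∅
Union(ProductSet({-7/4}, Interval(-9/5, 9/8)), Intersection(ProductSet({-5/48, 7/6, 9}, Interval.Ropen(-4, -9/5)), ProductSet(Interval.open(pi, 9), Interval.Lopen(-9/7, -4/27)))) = ProductSet({-7/4}, Interval(-9/5, 9/8))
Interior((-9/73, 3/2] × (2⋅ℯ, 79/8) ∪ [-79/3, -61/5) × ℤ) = (-9/73, 3/2) × ((2⋅ℯ, 79/8) ∪ ((2⋅ℯ, 79/8) \ ℤ))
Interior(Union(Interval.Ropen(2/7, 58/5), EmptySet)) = Interval.open(2/7, 58/5)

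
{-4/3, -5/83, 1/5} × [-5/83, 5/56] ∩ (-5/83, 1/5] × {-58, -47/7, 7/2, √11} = ∅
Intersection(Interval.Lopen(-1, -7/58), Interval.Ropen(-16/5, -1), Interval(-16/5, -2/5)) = EmptySet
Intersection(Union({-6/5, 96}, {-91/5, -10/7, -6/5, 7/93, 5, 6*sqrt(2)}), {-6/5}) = {-6/5}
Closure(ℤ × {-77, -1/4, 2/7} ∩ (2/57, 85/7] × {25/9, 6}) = ∅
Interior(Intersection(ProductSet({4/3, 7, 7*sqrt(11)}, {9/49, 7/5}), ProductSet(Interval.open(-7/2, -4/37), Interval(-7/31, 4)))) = EmptySet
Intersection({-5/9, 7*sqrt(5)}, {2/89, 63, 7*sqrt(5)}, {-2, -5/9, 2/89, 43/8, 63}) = EmptySet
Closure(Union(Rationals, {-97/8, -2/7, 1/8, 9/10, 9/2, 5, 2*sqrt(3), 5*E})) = Reals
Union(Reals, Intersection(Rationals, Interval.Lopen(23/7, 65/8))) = Union(Intersection(Interval.Lopen(23/7, 65/8), Rationals), Reals)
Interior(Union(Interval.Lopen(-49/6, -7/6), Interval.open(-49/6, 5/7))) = Interval.open(-49/6, 5/7)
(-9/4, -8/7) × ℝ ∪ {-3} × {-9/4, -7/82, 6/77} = ({-3} × {-9/4, -7/82, 6/77}) ∪ ((-9/4, -8/7) × ℝ)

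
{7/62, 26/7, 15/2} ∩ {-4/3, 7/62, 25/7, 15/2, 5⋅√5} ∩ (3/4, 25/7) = ∅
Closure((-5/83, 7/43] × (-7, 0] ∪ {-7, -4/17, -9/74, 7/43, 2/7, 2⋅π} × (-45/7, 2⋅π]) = ({-5/83, 7/43} × [-7, 0]) ∪ ([-5/83, 7/43] × {-7, 0}) ∪ ((-5/83, 7/43] × (-7, 0]) ∪ ({-7, -4/17, -9/74, 7/43, 2/7, 2⋅π} × [-45/7, 2⋅π])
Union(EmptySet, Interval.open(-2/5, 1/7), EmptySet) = Interval.open(-2/5, 1/7)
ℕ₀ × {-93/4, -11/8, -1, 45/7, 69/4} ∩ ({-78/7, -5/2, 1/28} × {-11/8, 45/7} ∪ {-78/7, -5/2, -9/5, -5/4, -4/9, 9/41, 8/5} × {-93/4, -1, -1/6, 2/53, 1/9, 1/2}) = ∅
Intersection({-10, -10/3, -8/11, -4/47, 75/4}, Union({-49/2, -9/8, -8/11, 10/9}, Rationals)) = {-10, -10/3, -8/11, -4/47, 75/4}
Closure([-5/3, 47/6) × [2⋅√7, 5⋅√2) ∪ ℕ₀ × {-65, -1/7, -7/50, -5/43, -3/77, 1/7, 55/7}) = (ℕ₀ × {-65, -1/7, -7/50, -5/43, -3/77, 1/7, 55/7}) ∪ ({-5/3, 47/6} × [2⋅√7, 5⋅√2]) ∪ ([-5/3, 47/6] × {5⋅√2, 2⋅√7}) ∪ ([-5/3, 47/6) × [2⋅√7, 5⋅√2))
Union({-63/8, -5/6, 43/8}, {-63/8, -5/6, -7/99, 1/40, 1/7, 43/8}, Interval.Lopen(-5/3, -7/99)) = Union({-63/8, 1/40, 1/7, 43/8}, Interval.Lopen(-5/3, -7/99))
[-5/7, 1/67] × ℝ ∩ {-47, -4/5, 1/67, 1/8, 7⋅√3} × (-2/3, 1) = {1/67} × (-2/3, 1)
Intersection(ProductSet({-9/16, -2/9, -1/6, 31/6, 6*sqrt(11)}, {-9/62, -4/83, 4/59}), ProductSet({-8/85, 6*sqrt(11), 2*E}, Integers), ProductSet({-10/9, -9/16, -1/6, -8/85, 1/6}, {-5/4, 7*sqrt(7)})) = EmptySet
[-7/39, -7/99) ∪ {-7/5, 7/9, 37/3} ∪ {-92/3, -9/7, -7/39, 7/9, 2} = {-92/3, -7/5, -9/7, 7/9, 2, 37/3} ∪ [-7/39, -7/99)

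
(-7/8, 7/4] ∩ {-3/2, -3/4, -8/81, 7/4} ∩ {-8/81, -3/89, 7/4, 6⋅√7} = {-8/81, 7/4}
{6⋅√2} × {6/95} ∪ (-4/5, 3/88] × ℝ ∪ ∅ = ((-4/5, 3/88] × ℝ) ∪ ({6⋅√2} × {6/95})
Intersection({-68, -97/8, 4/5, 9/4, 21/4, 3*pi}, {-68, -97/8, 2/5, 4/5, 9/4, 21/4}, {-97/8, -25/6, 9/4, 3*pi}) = {-97/8, 9/4}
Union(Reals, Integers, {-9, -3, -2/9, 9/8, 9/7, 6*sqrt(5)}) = Reals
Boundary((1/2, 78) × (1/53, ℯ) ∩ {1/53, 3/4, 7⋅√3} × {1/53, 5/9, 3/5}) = {3/4, 7⋅√3} × {5/9, 3/5}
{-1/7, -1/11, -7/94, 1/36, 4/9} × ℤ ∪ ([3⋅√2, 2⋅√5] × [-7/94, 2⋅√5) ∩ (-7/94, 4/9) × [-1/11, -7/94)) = {-1/7, -1/11, -7/94, 1/36, 4/9} × ℤ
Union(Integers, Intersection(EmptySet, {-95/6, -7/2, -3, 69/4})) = Integers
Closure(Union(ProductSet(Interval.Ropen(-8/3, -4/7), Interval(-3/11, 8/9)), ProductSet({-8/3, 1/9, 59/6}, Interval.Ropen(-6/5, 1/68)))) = Union(ProductSet({-8/3, 1/9, 59/6}, Interval(-6/5, 1/68)), ProductSet(Interval(-8/3, -4/7), Interval(-3/11, 8/9)))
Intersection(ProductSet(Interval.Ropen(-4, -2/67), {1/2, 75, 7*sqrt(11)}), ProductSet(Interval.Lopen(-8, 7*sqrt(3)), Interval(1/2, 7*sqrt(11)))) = ProductSet(Interval.Ropen(-4, -2/67), {1/2, 7*sqrt(11)})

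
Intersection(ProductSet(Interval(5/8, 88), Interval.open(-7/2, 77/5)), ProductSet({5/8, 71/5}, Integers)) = ProductSet({5/8, 71/5}, Range(-3, 16, 1))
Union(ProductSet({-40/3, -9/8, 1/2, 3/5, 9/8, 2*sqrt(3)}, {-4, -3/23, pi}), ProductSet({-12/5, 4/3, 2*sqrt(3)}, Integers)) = Union(ProductSet({-12/5, 4/3, 2*sqrt(3)}, Integers), ProductSet({-40/3, -9/8, 1/2, 3/5, 9/8, 2*sqrt(3)}, {-4, -3/23, pi}))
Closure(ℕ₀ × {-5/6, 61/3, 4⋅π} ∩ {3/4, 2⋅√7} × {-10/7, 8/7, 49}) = ∅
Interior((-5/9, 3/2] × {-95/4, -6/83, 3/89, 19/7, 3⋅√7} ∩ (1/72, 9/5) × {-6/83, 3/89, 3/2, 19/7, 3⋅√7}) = ∅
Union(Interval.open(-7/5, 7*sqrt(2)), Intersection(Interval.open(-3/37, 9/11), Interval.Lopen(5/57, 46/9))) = Interval.open(-7/5, 7*sqrt(2))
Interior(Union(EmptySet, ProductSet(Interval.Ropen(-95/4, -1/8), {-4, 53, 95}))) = EmptySet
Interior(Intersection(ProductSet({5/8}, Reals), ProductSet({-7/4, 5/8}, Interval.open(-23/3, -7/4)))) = EmptySet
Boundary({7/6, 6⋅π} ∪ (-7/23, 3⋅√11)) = {-7/23, 3⋅√11, 6⋅π}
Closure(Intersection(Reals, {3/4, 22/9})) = {3/4, 22/9}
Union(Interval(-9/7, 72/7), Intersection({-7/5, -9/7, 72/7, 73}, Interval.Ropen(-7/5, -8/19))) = Union({-7/5}, Interval(-9/7, 72/7))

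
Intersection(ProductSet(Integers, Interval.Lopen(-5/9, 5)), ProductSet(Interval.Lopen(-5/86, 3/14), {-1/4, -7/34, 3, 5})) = ProductSet(Range(0, 1, 1), {-1/4, -7/34, 3, 5})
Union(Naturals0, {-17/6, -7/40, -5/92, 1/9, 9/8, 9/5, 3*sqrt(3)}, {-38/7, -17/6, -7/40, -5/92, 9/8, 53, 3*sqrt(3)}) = Union({-38/7, -17/6, -7/40, -5/92, 1/9, 9/8, 9/5, 3*sqrt(3)}, Naturals0)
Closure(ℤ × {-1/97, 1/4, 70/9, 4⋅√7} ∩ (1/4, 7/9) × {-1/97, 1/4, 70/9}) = ∅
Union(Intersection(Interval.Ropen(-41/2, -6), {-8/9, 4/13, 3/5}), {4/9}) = {4/9}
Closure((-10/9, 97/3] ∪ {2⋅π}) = [-10/9, 97/3]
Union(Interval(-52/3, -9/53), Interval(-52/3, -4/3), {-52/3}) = Interval(-52/3, -9/53)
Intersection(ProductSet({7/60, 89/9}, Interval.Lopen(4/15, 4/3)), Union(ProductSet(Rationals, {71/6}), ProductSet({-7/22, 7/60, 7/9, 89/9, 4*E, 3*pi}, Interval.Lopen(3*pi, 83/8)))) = EmptySet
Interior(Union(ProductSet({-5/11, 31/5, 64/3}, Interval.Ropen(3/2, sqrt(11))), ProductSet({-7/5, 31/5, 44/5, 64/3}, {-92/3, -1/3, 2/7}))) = EmptySet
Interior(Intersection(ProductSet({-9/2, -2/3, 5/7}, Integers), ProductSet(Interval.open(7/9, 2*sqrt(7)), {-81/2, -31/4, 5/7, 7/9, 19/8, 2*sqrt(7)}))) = EmptySet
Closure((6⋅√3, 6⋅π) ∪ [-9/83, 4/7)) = [-9/83, 4/7] ∪ [6⋅√3, 6⋅π]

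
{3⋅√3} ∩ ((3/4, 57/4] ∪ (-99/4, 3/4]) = {3⋅√3}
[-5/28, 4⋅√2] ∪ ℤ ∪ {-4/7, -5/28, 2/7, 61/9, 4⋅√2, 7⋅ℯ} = ℤ ∪ {-4/7, 61/9, 7⋅ℯ} ∪ [-5/28, 4⋅√2]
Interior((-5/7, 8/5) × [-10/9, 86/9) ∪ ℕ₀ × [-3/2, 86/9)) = (({0, 1} \ ℕ₀ \ (-5/7, 8/5)) ∪ ((-5/7, 8/5) \ ℕ₀ \ (-5/7, 8/5)) ∪ (ℕ₀ \ ({-5/7, 8/5} ∪ (ℕ₀ \ (-5/7, 8/5)))) ∪ ((-5/7, 8/5) \ (ℕ₀ ∪ (ℕ₀ \ (-5/7, 8/5)))) ∪ (ℕ₀ \ ([-5/7, 8/5] ∪ (ℕ₀ \ (-5/7, 8/5)))) ∪ ({0, 1} \ ({-5/7, 8/5} ∪ (ℕ₀ \ (-5/7, 8/5))))) × (-10/9, 86/9)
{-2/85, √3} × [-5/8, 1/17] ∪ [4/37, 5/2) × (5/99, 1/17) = ({-2/85, √3} × [-5/8, 1/17]) ∪ ([4/37, 5/2) × (5/99, 1/17))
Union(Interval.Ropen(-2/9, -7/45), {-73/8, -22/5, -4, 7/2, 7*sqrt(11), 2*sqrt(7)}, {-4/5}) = Union({-73/8, -22/5, -4, -4/5, 7/2, 7*sqrt(11), 2*sqrt(7)}, Interval.Ropen(-2/9, -7/45))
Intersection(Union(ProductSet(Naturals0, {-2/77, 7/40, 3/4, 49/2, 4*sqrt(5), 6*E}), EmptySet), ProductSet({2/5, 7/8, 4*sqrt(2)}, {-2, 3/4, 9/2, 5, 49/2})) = EmptySet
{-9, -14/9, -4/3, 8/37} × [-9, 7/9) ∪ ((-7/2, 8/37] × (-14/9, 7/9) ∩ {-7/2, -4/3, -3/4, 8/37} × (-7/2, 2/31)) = ({-4/3, -3/4, 8/37} × (-14/9, 2/31)) ∪ ({-9, -14/9, -4/3, 8/37} × [-9, 7/9))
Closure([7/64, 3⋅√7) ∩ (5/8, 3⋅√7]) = [5/8, 3⋅√7]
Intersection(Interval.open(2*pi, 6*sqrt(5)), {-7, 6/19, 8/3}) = EmptySet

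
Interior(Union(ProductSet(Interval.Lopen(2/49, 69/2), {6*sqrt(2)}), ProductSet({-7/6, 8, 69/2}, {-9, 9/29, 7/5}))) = EmptySet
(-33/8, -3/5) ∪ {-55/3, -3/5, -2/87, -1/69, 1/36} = {-55/3, -2/87, -1/69, 1/36} ∪ (-33/8, -3/5]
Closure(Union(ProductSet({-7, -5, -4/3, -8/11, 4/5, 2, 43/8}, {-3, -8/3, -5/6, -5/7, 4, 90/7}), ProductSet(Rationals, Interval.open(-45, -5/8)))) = Union(ProductSet({-7, -5, -4/3, -8/11, 4/5, 2, 43/8}, {-3, -8/3, -5/6, -5/7, 4, 90/7}), ProductSet(Reals, Interval(-45, -5/8)))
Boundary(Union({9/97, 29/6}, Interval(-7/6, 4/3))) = {-7/6, 4/3, 29/6}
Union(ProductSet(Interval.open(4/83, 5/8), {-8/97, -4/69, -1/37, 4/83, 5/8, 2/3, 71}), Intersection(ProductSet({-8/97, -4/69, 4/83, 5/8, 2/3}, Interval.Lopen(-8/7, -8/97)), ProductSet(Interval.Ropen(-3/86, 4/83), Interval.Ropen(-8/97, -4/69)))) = ProductSet(Interval.open(4/83, 5/8), {-8/97, -4/69, -1/37, 4/83, 5/8, 2/3, 71})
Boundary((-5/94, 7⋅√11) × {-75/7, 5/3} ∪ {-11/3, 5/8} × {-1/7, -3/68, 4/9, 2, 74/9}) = ({-11/3, 5/8} × {-1/7, -3/68, 4/9, 2, 74/9}) ∪ ([-5/94, 7⋅√11] × {-75/7, 5/3})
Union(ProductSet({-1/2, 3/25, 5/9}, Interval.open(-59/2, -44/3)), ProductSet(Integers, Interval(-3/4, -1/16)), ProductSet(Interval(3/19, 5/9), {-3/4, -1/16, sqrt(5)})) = Union(ProductSet({-1/2, 3/25, 5/9}, Interval.open(-59/2, -44/3)), ProductSet(Integers, Interval(-3/4, -1/16)), ProductSet(Interval(3/19, 5/9), {-3/4, -1/16, sqrt(5)}))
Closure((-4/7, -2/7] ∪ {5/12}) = [-4/7, -2/7] ∪ {5/12}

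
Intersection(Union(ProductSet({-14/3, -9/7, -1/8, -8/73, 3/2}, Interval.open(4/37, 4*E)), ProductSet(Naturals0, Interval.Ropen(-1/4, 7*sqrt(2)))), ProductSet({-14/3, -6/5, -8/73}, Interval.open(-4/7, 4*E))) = ProductSet({-14/3, -8/73}, Interval.open(4/37, 4*E))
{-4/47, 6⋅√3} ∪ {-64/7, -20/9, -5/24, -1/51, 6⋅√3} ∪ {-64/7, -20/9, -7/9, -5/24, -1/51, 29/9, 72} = {-64/7, -20/9, -7/9, -5/24, -4/47, -1/51, 29/9, 72, 6⋅√3}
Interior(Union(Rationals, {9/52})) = EmptySet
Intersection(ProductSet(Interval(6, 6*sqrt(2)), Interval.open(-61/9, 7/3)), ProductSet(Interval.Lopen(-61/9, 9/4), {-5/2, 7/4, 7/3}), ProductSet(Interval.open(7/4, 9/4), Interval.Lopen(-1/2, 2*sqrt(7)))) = EmptySet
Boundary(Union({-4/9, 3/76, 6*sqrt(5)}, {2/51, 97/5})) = {-4/9, 2/51, 3/76, 97/5, 6*sqrt(5)}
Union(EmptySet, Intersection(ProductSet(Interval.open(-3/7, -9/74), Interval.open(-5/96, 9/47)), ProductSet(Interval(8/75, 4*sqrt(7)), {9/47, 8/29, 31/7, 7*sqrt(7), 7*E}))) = EmptySet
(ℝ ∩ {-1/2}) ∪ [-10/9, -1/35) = [-10/9, -1/35)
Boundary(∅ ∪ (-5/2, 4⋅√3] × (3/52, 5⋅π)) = ({-5/2, 4⋅√3} × [3/52, 5⋅π]) ∪ ([-5/2, 4⋅√3] × {3/52, 5⋅π})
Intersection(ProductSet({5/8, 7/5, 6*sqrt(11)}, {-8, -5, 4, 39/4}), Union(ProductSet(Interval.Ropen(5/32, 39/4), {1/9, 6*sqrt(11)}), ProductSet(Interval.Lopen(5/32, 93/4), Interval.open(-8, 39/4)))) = ProductSet({5/8, 7/5, 6*sqrt(11)}, {-5, 4})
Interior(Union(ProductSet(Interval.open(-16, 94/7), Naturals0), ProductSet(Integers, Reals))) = EmptySet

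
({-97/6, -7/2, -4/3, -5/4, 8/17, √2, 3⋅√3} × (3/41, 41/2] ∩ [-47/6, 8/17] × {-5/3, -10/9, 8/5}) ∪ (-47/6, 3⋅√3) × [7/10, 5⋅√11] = (-47/6, 3⋅√3) × [7/10, 5⋅√11]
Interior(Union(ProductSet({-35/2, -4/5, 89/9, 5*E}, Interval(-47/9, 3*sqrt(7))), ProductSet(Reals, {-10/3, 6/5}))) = EmptySet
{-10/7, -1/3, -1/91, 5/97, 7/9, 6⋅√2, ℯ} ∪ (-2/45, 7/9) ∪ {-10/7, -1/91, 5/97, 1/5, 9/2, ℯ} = {-10/7, -1/3, 9/2, 6⋅√2, ℯ} ∪ (-2/45, 7/9]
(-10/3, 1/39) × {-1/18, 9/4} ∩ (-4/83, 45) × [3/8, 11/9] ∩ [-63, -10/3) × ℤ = ∅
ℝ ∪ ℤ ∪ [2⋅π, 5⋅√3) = (-∞, ∞)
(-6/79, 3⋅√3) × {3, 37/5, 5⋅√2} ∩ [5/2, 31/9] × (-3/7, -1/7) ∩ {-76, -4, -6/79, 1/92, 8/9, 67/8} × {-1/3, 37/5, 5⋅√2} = ∅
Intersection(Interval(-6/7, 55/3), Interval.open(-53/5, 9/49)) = Interval.Ropen(-6/7, 9/49)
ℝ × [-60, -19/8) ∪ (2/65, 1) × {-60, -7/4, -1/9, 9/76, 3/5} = (ℝ × [-60, -19/8)) ∪ ((2/65, 1) × {-60, -7/4, -1/9, 9/76, 3/5})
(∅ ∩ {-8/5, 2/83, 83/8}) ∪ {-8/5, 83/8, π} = {-8/5, 83/8, π}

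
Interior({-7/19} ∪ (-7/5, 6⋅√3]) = (-7/5, 6⋅√3)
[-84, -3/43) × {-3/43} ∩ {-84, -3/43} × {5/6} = ∅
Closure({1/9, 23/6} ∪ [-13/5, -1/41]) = [-13/5, -1/41] ∪ {1/9, 23/6}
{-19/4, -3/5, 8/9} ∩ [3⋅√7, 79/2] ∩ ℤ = ∅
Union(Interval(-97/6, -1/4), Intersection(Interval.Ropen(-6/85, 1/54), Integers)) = Union(Interval(-97/6, -1/4), Range(0, 1, 1))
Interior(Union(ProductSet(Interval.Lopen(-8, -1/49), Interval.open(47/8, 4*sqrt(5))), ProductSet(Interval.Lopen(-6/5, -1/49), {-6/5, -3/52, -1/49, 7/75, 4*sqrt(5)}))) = ProductSet(Interval.open(-8, -1/49), Interval.open(47/8, 4*sqrt(5)))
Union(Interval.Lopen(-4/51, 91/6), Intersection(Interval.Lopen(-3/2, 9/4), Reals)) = Interval.Lopen(-3/2, 91/6)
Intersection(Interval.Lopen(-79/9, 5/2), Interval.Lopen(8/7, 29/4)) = Interval.Lopen(8/7, 5/2)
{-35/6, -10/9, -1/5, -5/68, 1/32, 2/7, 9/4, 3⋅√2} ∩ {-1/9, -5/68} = {-5/68}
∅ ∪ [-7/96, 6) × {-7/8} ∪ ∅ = [-7/96, 6) × {-7/8}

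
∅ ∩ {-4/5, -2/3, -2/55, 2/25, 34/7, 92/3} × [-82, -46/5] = ∅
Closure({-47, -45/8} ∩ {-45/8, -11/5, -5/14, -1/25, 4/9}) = {-45/8}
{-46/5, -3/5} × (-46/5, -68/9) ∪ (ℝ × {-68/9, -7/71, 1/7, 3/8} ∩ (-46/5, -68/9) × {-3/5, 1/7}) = ((-46/5, -68/9) × {1/7}) ∪ ({-46/5, -3/5} × (-46/5, -68/9))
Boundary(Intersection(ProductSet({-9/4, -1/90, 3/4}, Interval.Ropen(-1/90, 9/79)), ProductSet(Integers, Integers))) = EmptySet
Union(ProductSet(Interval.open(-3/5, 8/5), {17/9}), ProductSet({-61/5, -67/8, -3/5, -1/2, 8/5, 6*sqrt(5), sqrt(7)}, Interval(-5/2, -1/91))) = Union(ProductSet({-61/5, -67/8, -3/5, -1/2, 8/5, 6*sqrt(5), sqrt(7)}, Interval(-5/2, -1/91)), ProductSet(Interval.open(-3/5, 8/5), {17/9}))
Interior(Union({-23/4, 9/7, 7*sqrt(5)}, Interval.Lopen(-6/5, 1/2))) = Interval.open(-6/5, 1/2)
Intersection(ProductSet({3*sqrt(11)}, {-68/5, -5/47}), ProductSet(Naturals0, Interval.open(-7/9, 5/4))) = EmptySet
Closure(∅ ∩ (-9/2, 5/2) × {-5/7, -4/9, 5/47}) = ∅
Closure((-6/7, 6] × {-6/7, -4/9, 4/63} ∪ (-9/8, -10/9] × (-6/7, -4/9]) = ({-9/8, -10/9} × [-6/7, -4/9]) ∪ ([-9/8, -10/9] × {-6/7, -4/9}) ∪ ([-6/7, 6] × {-6/7, -4/9, 4/63}) ∪ ((-9/8, -10/9] × (-6/7, -4/9])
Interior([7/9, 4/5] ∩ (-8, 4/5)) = (7/9, 4/5)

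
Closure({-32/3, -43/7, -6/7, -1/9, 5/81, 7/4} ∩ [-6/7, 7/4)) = {-6/7, -1/9, 5/81}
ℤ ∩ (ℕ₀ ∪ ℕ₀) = ℕ₀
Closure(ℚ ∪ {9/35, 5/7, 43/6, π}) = ℝ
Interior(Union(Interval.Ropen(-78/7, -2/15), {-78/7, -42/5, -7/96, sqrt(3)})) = Interval.open(-78/7, -2/15)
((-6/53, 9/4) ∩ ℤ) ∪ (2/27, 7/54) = {0, 1, 2} ∪ (2/27, 7/54)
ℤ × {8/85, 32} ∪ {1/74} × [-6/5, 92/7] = (ℤ × {8/85, 32}) ∪ ({1/74} × [-6/5, 92/7])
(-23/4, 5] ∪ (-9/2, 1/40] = (-23/4, 5]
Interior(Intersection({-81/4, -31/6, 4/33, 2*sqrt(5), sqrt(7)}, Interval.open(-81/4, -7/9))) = EmptySet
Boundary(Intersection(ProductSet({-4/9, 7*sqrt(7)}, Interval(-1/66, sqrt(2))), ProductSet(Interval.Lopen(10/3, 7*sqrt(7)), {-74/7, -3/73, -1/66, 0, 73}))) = ProductSet({7*sqrt(7)}, {-1/66, 0})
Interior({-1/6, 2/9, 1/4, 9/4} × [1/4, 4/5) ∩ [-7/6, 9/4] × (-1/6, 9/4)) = ∅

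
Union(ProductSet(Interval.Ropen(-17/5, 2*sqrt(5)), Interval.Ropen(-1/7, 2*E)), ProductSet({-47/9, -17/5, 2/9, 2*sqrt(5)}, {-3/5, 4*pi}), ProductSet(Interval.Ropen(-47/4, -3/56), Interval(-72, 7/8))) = Union(ProductSet({-47/9, -17/5, 2/9, 2*sqrt(5)}, {-3/5, 4*pi}), ProductSet(Interval.Ropen(-47/4, -3/56), Interval(-72, 7/8)), ProductSet(Interval.Ropen(-17/5, 2*sqrt(5)), Interval.Ropen(-1/7, 2*E)))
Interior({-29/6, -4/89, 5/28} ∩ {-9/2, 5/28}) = ∅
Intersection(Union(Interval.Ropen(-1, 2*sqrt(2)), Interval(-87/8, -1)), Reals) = Interval.Ropen(-87/8, 2*sqrt(2))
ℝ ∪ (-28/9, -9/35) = (-∞, ∞)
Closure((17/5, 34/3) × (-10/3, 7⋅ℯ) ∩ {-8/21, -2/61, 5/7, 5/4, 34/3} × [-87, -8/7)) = ∅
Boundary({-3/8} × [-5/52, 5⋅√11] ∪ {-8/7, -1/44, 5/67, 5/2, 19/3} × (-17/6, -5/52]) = ({-3/8} × [-5/52, 5⋅√11]) ∪ ({-8/7, -1/44, 5/67, 5/2, 19/3} × [-17/6, -5/52])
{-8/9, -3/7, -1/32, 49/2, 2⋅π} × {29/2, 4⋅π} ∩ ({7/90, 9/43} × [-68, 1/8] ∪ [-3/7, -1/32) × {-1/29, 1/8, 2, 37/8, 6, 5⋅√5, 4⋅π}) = {-3/7} × {4⋅π}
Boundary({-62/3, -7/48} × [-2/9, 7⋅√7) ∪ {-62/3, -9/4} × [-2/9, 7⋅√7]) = {-62/3, -9/4, -7/48} × [-2/9, 7⋅√7]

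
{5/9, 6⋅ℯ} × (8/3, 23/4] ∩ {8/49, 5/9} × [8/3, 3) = {5/9} × (8/3, 3)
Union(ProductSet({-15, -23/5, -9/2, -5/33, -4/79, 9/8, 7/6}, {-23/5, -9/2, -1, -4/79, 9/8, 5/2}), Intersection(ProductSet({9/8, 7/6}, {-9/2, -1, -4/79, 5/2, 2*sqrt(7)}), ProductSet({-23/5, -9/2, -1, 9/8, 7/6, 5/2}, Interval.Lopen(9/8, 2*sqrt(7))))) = Union(ProductSet({9/8, 7/6}, {5/2, 2*sqrt(7)}), ProductSet({-15, -23/5, -9/2, -5/33, -4/79, 9/8, 7/6}, {-23/5, -9/2, -1, -4/79, 9/8, 5/2}))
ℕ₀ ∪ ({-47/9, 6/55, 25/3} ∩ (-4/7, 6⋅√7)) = ℕ₀ ∪ {6/55, 25/3}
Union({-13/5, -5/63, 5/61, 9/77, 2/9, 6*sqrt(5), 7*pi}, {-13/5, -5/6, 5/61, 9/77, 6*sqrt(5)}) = {-13/5, -5/6, -5/63, 5/61, 9/77, 2/9, 6*sqrt(5), 7*pi}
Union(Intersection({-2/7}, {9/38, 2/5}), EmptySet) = EmptySet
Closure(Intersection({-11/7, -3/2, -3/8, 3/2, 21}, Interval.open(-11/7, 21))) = {-3/2, -3/8, 3/2}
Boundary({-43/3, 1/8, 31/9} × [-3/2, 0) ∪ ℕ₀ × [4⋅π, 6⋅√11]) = ({-43/3, 1/8, 31/9} × [-3/2, 0]) ∪ (ℕ₀ × [4⋅π, 6⋅√11])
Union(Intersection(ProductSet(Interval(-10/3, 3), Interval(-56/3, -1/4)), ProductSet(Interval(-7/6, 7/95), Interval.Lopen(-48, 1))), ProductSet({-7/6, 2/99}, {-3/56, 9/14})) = Union(ProductSet({-7/6, 2/99}, {-3/56, 9/14}), ProductSet(Interval(-7/6, 7/95), Interval(-56/3, -1/4)))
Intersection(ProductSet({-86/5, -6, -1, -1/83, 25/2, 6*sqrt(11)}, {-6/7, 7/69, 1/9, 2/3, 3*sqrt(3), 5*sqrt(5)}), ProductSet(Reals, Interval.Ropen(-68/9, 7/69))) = ProductSet({-86/5, -6, -1, -1/83, 25/2, 6*sqrt(11)}, {-6/7})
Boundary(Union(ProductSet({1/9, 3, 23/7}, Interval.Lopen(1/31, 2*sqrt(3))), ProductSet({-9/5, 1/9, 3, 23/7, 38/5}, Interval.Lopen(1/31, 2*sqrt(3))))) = ProductSet({-9/5, 1/9, 3, 23/7, 38/5}, Interval(1/31, 2*sqrt(3)))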